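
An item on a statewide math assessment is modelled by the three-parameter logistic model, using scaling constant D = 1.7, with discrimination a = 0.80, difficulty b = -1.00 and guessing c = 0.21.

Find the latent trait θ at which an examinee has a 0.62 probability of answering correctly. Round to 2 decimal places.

P(θ) = c + (1 − c) · 1 / (1 + exp(−D·a(θ − b)))
Remove guessing floor: (0.62 − 0.21)/(1 − 0.21) = 0.5190
logit = ln(0.5190/0.4810) = 0.0760
θ = b + logit/(1.7·a) = -1.00 + 0.0760/1.3600 = -0.9441

-0.94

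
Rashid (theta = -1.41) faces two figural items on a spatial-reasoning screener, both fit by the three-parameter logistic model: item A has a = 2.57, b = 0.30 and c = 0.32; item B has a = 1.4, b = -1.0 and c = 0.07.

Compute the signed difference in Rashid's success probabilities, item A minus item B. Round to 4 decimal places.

-0.0768

P(theta) = c + (1 − c) · 1 / (1 + exp(−a(theta − b)))
P_A = 0.3283
P_B = 0.4051
P_A − P_B = -0.0768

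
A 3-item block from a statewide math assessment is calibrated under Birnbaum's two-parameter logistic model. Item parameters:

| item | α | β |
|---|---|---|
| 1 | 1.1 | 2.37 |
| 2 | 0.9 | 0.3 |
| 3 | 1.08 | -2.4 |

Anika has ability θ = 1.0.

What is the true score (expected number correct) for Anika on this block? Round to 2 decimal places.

P(θ) = 1 / (1 + exp(−α(θ − β)))
P_1 = 1/(1+e^{1.5070}) = 0.1814
P_2 = 1/(1+e^{-0.6300}) = 0.6525
P_3 = 1/(1+e^{-3.6720}) = 0.9752
E[score] = 0.1814 + 0.6525 + 0.9752 = 1.8091

1.81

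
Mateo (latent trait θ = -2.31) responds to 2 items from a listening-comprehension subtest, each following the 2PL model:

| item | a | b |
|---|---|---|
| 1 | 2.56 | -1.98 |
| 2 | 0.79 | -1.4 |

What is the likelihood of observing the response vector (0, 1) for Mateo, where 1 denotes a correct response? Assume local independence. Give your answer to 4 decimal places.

P(θ) = 1 / (1 + exp(−a(θ − b)))
P_1 = 1/(1+e^{0.8448}) = 0.3005
P_2 = 1/(1+e^{0.7189}) = 0.3276
L = (1−P_1) × P_2 = 0.6995 × 0.3276 = 0.22917

0.2292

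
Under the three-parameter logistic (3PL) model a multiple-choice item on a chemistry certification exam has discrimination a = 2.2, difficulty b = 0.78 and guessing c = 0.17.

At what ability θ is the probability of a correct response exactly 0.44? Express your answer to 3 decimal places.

0.448

P(θ) = c + (1 − c) · 1 / (1 + exp(−a(θ − b)))
Remove guessing floor: (0.44 − 0.17)/(1 − 0.17) = 0.3253
logit = ln(0.3253/0.6747) = -0.7295
θ = b + logit/(a) = 0.78 + (-0.7295)/2.2000 = 0.4484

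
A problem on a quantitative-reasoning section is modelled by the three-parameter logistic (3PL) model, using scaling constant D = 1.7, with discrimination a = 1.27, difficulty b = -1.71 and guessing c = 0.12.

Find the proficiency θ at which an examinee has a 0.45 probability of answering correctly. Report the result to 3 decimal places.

P(θ) = c + (1 − c) · 1 / (1 + exp(−D·a(θ − b)))
Remove guessing floor: (0.45 − 0.12)/(1 − 0.12) = 0.3750
logit = ln(0.3750/0.6250) = -0.5108
θ = b + logit/(1.7·a) = -1.71 + (-0.5108)/2.1590 = -1.9466

-1.947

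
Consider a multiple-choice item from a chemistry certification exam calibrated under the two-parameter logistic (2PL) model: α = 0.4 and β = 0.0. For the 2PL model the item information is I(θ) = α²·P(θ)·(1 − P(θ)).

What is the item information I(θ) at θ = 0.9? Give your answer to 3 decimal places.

0.039

P = 1/(1+e^{-0.3600}) = 0.5890
P(1−P) = 0.5890 × 0.4110 = 0.2421
I = α² × P(1−P) = 0.4² × 0.2421 = 0.03873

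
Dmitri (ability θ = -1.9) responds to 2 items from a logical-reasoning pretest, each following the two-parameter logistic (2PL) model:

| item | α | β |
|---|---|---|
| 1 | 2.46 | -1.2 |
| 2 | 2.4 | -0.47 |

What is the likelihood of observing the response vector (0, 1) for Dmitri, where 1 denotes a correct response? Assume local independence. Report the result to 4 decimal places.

0.0266

P(θ) = 1 / (1 + exp(−α(θ − β)))
P_1 = 1/(1+e^{1.7220}) = 0.1516
P_2 = 1/(1+e^{3.4320}) = 0.0313
L = (1−P_1) × P_2 = 0.8484 × 0.0313 = 0.02656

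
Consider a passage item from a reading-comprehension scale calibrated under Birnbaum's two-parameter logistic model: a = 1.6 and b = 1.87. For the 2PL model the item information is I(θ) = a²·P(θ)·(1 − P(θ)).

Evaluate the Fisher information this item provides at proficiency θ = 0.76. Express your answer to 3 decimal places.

P = 1/(1+e^{1.7760}) = 0.1448
P(1−P) = 0.1448 × 0.8552 = 0.1238
I = a² × P(1−P) = 1.6² × 0.1238 = 0.31701

0.317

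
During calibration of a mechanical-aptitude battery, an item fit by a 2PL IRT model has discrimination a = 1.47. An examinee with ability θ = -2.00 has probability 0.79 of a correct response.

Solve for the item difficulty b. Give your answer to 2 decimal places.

P(θ) = 1 / (1 + exp(−a(θ − b)))
logit(0.79) = ln(0.79/0.21) = 1.3249
b = θ − logit/(a) = -2.00 − 1.3249/1.4700 = -2.9013

-2.90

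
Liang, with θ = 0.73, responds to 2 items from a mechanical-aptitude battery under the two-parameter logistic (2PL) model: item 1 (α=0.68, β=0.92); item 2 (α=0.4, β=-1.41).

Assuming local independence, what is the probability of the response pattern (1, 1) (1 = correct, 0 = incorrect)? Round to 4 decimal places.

P(θ) = 1 / (1 + exp(−α(θ − β)))
P_1 = 1/(1+e^{0.1292}) = 0.4677
P_2 = 1/(1+e^{-0.8560}) = 0.7018
L = P_1 × P_2 = 0.4677 × 0.7018 = 0.32827

0.3283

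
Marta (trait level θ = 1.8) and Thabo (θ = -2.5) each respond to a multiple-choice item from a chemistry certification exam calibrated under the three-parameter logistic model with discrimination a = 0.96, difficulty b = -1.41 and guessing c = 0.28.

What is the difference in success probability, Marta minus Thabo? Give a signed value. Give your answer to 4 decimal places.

0.5013

P(θ) = c + (1 − c) · 1 / (1 + exp(−a(θ − b)))
P(Marta) = 0.9684  [exponent 3.0816]
P(Thabo) = 0.4671  [exponent -1.0464]
Difference = 0.9684 − 0.4671 = 0.5013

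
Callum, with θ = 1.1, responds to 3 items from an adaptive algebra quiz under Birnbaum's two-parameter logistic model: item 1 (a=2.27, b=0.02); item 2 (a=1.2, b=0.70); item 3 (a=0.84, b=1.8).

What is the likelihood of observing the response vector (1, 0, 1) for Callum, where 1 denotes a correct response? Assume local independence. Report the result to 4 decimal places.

P(θ) = 1 / (1 + exp(−a(θ − b)))
P_1 = 1/(1+e^{-2.4516}) = 0.9207
P_2 = 1/(1+e^{-0.4800}) = 0.6177
P_3 = 1/(1+e^{0.5880}) = 0.3571
L = P_1 × (1−P_2) × P_3 = 0.9207 × 0.3823 × 0.3571 = 0.12567

0.1257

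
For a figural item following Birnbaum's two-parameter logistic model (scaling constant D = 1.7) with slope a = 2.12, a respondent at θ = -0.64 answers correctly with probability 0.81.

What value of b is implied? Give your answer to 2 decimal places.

P(θ) = 1 / (1 + exp(−D·a(θ − b)))
logit(0.81) = ln(0.81/0.19) = 1.4500
b = θ − logit/(1.7·a) = -0.64 − 1.4500/3.6040 = -1.0423

-1.04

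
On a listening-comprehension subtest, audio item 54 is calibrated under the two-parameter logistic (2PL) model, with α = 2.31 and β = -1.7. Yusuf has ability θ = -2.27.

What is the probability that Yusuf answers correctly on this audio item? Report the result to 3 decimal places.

0.211

P(θ) = 1 / (1 + exp(−α(θ − β)))
Exponent: 2.31 × (-2.27 − (-1.7)) = -1.3167
1/(1 + e^{1.3167}) = 0.2114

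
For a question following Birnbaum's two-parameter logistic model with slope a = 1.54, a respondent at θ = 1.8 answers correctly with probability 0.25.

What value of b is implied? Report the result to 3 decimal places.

P(θ) = 1 / (1 + exp(−a(θ − b)))
logit(0.25) = ln(0.25/0.75) = -1.0986
b = θ − logit/(a) = 1.8 − (-1.0986)/1.5400 = 2.5134

2.513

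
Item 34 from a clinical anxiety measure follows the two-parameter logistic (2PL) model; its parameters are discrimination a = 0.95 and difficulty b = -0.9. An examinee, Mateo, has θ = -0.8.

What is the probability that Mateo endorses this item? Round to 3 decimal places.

P(θ) = 1 / (1 + exp(−a(θ − b)))
Exponent: 0.95 × (-0.8 − (-0.9)) = 0.0950
1/(1 + e^{-0.0950}) = 0.5237

0.524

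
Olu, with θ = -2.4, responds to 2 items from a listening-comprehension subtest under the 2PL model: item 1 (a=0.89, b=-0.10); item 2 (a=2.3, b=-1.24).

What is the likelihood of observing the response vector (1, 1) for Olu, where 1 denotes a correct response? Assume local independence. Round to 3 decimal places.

P(θ) = 1 / (1 + exp(−a(θ − b)))
P_1 = 1/(1+e^{2.0470}) = 0.1144
P_2 = 1/(1+e^{2.6680}) = 0.0649
L = P_1 × P_2 = 0.1144 × 0.0649 = 0.00742

0.007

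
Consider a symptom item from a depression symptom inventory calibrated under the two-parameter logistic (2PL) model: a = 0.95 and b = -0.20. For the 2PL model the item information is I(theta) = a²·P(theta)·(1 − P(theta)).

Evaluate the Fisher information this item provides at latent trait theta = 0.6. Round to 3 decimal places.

P = 1/(1+e^{-0.7600}) = 0.6814
P(1−P) = 0.6814 × 0.3186 = 0.2171
I = a² × P(1−P) = 0.95² × 0.2171 = 0.19594

0.196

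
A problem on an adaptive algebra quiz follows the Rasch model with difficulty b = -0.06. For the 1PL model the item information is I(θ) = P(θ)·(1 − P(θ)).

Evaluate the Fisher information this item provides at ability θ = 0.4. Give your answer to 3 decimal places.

0.237

P = 1/(1+e^{-0.4600}) = 0.6130
P(1−P) = 0.6130 × 0.3870 = 0.2372
I = P(1−P) = 0.23723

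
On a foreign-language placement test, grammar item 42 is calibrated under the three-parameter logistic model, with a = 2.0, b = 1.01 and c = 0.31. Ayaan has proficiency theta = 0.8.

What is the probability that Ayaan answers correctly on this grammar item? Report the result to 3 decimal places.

P(theta) = c + (1 − c) · 1 / (1 + exp(−a(theta − b)))
Exponent: 2.0 × (0.8 − 1.01) = -0.4200
1/(1 + e^{0.4200}) = 0.3965
P = 0.31 + 0.69 × 0.3965 = 0.5836

0.584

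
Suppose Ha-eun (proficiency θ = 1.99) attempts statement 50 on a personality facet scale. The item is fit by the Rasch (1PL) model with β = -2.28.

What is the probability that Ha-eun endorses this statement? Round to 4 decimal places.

P(θ) = 1 / (1 + exp(−(θ − β)))
Exponent: (1.99 − (-2.28)) = 4.2700
1/(1 + e^{-4.2700}) = 0.9862
P = 0.9862

0.9862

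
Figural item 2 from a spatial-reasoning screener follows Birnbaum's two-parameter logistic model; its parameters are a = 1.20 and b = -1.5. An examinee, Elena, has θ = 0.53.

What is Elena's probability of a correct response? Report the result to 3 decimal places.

P(θ) = 1 / (1 + exp(−a(θ − b)))
Exponent: 1.20 × (0.53 − (-1.5)) = 2.4360
1/(1 + e^{-2.4360}) = 0.9195

0.920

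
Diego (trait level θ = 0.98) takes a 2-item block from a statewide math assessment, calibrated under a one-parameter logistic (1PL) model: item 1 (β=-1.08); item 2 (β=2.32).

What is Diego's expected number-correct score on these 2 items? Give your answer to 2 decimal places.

1.09

P(θ) = 1 / (1 + exp(−(θ − β)))
P_1 = 1/(1+e^{-2.0600}) = 0.8870
P_2 = 1/(1+e^{1.3400}) = 0.2075
E[score] = 0.8870 + 0.2075 = 1.0945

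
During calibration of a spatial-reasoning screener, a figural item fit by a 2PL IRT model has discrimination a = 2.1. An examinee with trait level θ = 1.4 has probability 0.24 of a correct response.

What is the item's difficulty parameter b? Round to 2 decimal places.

P(θ) = 1 / (1 + exp(−a(θ − b)))
logit(0.24) = ln(0.24/0.76) = -1.1527
b = θ − logit/(a) = 1.4 − (-1.1527)/2.1000 = 1.9489

1.95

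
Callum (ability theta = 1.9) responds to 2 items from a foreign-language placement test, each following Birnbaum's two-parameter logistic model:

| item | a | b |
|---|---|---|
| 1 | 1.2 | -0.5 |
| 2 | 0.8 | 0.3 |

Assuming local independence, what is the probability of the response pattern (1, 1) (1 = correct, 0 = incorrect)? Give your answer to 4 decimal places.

P(theta) = 1 / (1 + exp(−a(theta − b)))
P_1 = 1/(1+e^{-2.8800}) = 0.9468
P_2 = 1/(1+e^{-1.2800}) = 0.7824
L = P_1 × P_2 = 0.9468 × 0.7824 = 0.74086

0.7409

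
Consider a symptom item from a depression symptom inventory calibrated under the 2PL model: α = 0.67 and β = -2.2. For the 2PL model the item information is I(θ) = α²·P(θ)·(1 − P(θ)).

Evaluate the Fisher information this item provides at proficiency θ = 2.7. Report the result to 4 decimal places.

P = 1/(1+e^{-3.2830}) = 0.9638
P(1−P) = 0.9638 × 0.0362 = 0.0349
I = α² × P(1−P) = 0.67² × 0.0349 = 0.01564

0.0156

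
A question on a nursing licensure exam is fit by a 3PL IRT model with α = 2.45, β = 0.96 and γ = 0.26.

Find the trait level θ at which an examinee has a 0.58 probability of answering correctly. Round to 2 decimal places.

P(θ) = γ + (1 − γ) · 1 / (1 + exp(−α(θ − β)))
Remove guessing floor: (0.58 − 0.26)/(1 − 0.26) = 0.4324
logit = ln(0.4324/0.5676) = -0.2719
θ = β + logit/(α) = 0.96 + (-0.2719)/2.4500 = 0.8490

0.85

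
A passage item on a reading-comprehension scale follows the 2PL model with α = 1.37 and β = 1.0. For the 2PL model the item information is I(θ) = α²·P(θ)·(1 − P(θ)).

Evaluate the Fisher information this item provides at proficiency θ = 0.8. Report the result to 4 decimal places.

0.4605

P = 1/(1+e^{0.2740}) = 0.4319
P(1−P) = 0.4319 × 0.5681 = 0.2454
I = α² × P(1−P) = 1.37² × 0.2454 = 0.46053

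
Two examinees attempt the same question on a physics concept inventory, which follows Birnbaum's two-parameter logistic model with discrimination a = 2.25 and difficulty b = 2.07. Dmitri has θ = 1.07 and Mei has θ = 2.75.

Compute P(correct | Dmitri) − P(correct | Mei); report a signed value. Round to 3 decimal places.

P(θ) = 1 / (1 + exp(−a(θ − b)))
P(Dmitri) = 0.0953  [exponent -2.2500]
P(Mei) = 0.8220  [exponent 1.5300]
Difference = 0.0953 − 0.8220 = -0.7267

-0.727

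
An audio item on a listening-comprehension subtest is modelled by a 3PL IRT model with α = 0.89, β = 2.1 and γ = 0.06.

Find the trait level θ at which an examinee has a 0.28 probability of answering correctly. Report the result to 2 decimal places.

P(θ) = γ + (1 − γ) · 1 / (1 + exp(−α(θ − β)))
Remove guessing floor: (0.28 − 0.06)/(1 − 0.06) = 0.2340
logit = ln(0.2340/0.7660) = -1.1856
θ = β + logit/(α) = 2.1 + (-1.1856)/0.8900 = 0.7678

0.77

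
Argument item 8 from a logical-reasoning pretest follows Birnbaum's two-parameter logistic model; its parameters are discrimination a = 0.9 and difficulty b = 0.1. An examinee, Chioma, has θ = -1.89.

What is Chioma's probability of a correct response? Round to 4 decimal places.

0.1430

P(θ) = 1 / (1 + exp(−a(θ − b)))
Exponent: 0.9 × (-1.89 − 0.1) = -1.7910
1/(1 + e^{1.7910}) = 0.1430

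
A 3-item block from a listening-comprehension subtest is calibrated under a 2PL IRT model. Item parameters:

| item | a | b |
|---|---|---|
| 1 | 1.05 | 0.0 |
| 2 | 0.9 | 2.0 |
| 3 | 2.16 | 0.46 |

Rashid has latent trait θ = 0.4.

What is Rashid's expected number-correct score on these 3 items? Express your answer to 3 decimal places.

P(θ) = 1 / (1 + exp(−a(θ − b)))
P_1 = 1/(1+e^{-0.4200}) = 0.6035
P_2 = 1/(1+e^{1.4400}) = 0.1915
P_3 = 1/(1+e^{0.1296}) = 0.4676
E[score] = 0.6035 + 0.1915 + 0.4676 = 1.2627

1.263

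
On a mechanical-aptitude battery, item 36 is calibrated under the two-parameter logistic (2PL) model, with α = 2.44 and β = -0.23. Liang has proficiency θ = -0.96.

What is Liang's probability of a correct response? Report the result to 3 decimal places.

P(θ) = 1 / (1 + exp(−α(θ − β)))
Exponent: 2.44 × (-0.96 − (-0.23)) = -1.7812
1/(1 + e^{1.7812}) = 0.1442

0.144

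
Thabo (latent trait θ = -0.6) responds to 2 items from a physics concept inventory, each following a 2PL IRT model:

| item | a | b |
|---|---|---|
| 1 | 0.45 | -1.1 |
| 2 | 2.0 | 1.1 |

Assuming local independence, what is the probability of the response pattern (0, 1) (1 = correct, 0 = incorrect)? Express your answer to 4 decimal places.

0.0143

P(θ) = 1 / (1 + exp(−a(θ − b)))
P_1 = 1/(1+e^{-0.2250}) = 0.5560
P_2 = 1/(1+e^{3.4000}) = 0.0323
L = (1−P_1) × P_2 = 0.4440 × 0.0323 = 0.01434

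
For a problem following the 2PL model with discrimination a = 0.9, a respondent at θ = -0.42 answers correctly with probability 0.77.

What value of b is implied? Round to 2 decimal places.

P(θ) = 1 / (1 + exp(−a(θ − b)))
logit(0.77) = ln(0.77/0.23) = 1.2083
b = θ − logit/(a) = -0.42 − 1.2083/0.9000 = -1.7626

-1.76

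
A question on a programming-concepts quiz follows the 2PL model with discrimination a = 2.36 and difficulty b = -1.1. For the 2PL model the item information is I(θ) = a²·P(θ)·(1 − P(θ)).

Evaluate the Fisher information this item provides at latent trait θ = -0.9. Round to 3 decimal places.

1.318

P = 1/(1+e^{-0.4720}) = 0.6159
P(1−P) = 0.6159 × 0.3841 = 0.2366
I = a² × P(1−P) = 2.36² × 0.2366 = 1.31764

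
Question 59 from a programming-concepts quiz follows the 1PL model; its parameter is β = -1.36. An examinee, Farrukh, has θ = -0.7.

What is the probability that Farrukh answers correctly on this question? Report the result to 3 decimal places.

P(θ) = 1 / (1 + exp(−(θ − β)))
Exponent: (-0.7 − (-1.36)) = 0.6600
1/(1 + e^{-0.6600}) = 0.6593
P = 0.6593

0.659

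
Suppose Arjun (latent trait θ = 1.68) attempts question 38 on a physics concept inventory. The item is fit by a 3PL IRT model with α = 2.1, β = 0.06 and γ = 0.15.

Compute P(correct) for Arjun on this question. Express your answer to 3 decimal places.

P(θ) = γ + (1 − γ) · 1 / (1 + exp(−α(θ − β)))
Exponent: 2.1 × (1.68 − 0.06) = 3.4020
1/(1 + e^{-3.4020}) = 0.9678
P = 0.15 + 0.85 × 0.9678 = 0.9726

0.973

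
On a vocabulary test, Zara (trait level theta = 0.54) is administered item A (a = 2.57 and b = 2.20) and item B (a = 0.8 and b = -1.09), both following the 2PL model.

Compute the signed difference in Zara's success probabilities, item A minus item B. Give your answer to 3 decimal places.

-0.773

P(theta) = 1 / (1 + exp(−a(theta − b)))
P_A = 0.0138
P_B = 0.7865
P_A − P_B = -0.7727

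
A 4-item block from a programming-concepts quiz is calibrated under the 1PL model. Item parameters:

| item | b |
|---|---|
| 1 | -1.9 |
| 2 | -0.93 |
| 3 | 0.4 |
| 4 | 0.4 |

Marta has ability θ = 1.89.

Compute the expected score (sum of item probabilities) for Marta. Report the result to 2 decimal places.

P(θ) = 1 / (1 + exp(−(θ − b)))
P_1 = 1/(1+e^{-3.7900}) = 0.9779
P_2 = 1/(1+e^{-2.8200}) = 0.9437
P_3 = 1/(1+e^{-1.4900}) = 0.8161
P_4 = 1/(1+e^{-1.4900}) = 0.8161
E[score] = 0.9779 + 0.9437 + 0.8161 + 0.8161 = 3.5538

3.55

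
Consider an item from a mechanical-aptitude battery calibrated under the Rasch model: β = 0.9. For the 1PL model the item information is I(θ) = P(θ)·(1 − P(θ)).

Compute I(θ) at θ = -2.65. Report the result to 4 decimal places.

P = 1/(1+e^{3.5500}) = 0.0279
P(1−P) = 0.0279 × 0.9721 = 0.0271
I = P(1−P) = 0.02714

0.0271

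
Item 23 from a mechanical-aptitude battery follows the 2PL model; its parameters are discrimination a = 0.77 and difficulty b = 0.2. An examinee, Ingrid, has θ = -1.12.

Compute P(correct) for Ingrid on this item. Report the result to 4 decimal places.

P(θ) = 1 / (1 + exp(−a(θ − b)))
Exponent: 0.77 × (-1.12 − 0.2) = -1.0164
1/(1 + e^{1.0164}) = 0.2657

0.2657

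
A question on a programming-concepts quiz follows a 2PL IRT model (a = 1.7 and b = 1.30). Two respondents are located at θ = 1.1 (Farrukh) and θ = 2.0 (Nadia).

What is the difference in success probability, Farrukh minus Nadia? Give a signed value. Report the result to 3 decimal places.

-0.351

P(θ) = 1 / (1 + exp(−a(θ − b)))
P(Farrukh) = 0.4158  [exponent -0.3400]
P(Nadia) = 0.7667  [exponent 1.1900]
Difference = 0.4158 − 0.7667 = -0.3509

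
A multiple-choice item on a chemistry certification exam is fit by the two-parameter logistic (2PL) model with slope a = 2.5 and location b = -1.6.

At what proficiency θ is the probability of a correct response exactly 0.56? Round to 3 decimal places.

-1.504

P(θ) = 1 / (1 + exp(−a(θ − b)))
logit = ln(0.5600/0.4400) = 0.2412
θ = b + logit/(a) = -1.6 + 0.2412/2.5000 = -1.5035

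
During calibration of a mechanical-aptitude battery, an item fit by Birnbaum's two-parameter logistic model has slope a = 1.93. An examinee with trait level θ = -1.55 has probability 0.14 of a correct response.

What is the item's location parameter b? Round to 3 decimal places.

-0.609

P(θ) = 1 / (1 + exp(−a(θ − b)))
logit(0.14) = ln(0.14/0.86) = -1.8153
b = θ − logit/(a) = -1.55 − (-1.8153)/1.9300 = -0.6094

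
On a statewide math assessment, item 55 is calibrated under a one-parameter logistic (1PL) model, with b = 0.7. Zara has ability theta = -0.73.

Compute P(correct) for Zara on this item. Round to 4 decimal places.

0.1931

P(theta) = 1 / (1 + exp(−(theta − b)))
Exponent: (-0.73 − 0.7) = -1.4300
1/(1 + e^{1.4300}) = 0.1931
P = 0.1931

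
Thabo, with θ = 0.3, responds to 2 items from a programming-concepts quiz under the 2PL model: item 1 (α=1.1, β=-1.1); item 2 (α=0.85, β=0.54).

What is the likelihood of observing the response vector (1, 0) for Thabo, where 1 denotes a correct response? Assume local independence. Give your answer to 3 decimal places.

P(θ) = 1 / (1 + exp(−α(θ − β)))
P_1 = 1/(1+e^{-1.5400}) = 0.8235
P_2 = 1/(1+e^{0.2040}) = 0.4492
L = P_1 × (1−P_2) = 0.8235 × 0.5508 = 0.45358

0.454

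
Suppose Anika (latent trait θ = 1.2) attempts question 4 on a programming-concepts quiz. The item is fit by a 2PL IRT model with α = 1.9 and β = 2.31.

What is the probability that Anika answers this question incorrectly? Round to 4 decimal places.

0.8918

P(θ) = 1 / (1 + exp(−α(θ − β)))
Exponent: 1.9 × (1.2 − 2.31) = -2.1090
1/(1 + e^{2.1090}) = 0.1082
P(incorrect) = 1 − 0.1082 = 0.8918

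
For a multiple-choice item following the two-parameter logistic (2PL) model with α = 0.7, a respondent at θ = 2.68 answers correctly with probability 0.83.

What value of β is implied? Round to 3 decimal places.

0.415

P(θ) = 1 / (1 + exp(−α(θ − β)))
logit(0.83) = ln(0.83/0.17) = 1.5856
β = θ − logit/(α) = 2.68 − 1.5856/0.7000 = 0.4148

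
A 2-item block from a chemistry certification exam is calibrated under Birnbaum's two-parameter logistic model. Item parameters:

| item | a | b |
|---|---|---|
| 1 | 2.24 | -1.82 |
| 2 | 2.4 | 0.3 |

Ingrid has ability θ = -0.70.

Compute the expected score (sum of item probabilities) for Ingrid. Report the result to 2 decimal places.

P(θ) = 1 / (1 + exp(−a(θ − b)))
P_1 = 1/(1+e^{-2.5088}) = 0.9248
P_2 = 1/(1+e^{2.4000}) = 0.0832
E[score] = 0.9248 + 0.0832 = 1.0079

1.01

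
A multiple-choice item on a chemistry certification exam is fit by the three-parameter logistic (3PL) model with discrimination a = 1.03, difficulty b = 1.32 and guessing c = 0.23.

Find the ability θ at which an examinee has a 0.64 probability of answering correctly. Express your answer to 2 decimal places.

P(θ) = c + (1 − c) · 1 / (1 + exp(−a(θ − b)))
Remove guessing floor: (0.64 − 0.23)/(1 − 0.23) = 0.5325
logit = ln(0.5325/0.4675) = 0.1301
θ = b + logit/(a) = 1.32 + 0.1301/1.0300 = 1.4463

1.45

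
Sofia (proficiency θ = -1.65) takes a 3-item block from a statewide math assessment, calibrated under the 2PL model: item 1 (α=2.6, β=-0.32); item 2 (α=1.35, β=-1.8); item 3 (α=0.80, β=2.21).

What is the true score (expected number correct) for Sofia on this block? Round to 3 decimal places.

P(θ) = 1 / (1 + exp(−α(θ − β)))
P_1 = 1/(1+e^{3.4580}) = 0.0305
P_2 = 1/(1+e^{-0.2025}) = 0.5505
P_3 = 1/(1+e^{3.0880}) = 0.0436
E[score] = 0.0305 + 0.5505 + 0.0436 = 0.6246

0.625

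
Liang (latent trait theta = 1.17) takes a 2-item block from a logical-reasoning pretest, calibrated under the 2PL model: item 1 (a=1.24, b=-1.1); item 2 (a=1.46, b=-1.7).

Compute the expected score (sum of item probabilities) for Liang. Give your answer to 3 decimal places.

P(theta) = 1 / (1 + exp(−a(theta − b)))
P_1 = 1/(1+e^{-2.8148}) = 0.9435
P_2 = 1/(1+e^{-4.1902}) = 0.9851
E[score] = 0.9435 + 0.9851 = 1.9286

1.929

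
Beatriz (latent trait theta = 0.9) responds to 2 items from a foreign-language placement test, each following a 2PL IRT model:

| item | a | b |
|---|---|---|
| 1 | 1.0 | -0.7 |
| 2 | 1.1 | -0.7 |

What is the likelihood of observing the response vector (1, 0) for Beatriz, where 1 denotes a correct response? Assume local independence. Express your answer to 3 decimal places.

P(theta) = 1 / (1 + exp(−a(theta − b)))
P_1 = 1/(1+e^{-1.6000}) = 0.8320
P_2 = 1/(1+e^{-1.7600}) = 0.8532
L = P_1 × (1−P_2) = 0.8320 × 0.1468 = 0.12213

0.122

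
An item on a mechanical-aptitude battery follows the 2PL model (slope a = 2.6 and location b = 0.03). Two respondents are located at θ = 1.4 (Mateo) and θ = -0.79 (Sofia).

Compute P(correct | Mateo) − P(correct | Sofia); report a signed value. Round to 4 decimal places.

0.8664

P(θ) = 1 / (1 + exp(−a(θ − b)))
P(Mateo) = 0.9724  [exponent 3.5620]
P(Sofia) = 0.1060  [exponent -2.1320]
Difference = 0.9724 − 0.1060 = 0.8664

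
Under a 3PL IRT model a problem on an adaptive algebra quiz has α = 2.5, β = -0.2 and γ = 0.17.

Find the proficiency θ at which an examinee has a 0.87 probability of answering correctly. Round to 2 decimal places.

P(θ) = γ + (1 − γ) · 1 / (1 + exp(−α(θ − β)))
Remove guessing floor: (0.87 − 0.17)/(1 − 0.17) = 0.8434
logit = ln(0.8434/0.1566) = 1.6835
θ = β + logit/(α) = -0.2 + 1.6835/2.5000 = 0.4734

0.47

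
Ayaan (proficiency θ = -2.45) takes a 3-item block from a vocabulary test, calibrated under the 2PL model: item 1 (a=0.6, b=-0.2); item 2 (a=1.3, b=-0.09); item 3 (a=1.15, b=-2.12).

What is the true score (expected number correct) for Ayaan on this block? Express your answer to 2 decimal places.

0.66

P(θ) = 1 / (1 + exp(−a(θ − b)))
P_1 = 1/(1+e^{1.3500}) = 0.2059
P_2 = 1/(1+e^{3.0680}) = 0.0444
P_3 = 1/(1+e^{0.3795}) = 0.4062
E[score] = 0.2059 + 0.0444 + 0.4062 = 0.6566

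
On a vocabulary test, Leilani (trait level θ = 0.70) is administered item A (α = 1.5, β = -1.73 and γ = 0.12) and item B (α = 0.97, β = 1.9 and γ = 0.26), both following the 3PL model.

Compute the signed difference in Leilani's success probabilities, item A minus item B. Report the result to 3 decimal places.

0.542

P(θ) = γ + (1 − γ) · 1 / (1 + exp(−α(θ − β)))
P_A = 0.9776
P_B = 0.4361
P_A − P_B = 0.5415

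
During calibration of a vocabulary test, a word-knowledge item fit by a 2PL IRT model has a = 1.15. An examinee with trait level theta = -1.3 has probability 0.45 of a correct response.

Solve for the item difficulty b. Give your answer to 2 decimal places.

-1.13

P(theta) = 1 / (1 + exp(−a(theta − b)))
logit(0.45) = ln(0.45/0.55) = -0.2007
b = theta − logit/(a) = -1.3 − (-0.2007)/1.1500 = -1.1255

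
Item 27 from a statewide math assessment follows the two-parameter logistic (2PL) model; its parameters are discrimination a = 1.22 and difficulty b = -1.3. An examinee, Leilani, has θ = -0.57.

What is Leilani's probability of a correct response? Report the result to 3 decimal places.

0.709

P(θ) = 1 / (1 + exp(−a(θ − b)))
Exponent: 1.22 × (-0.57 − (-1.3)) = 0.8906
1/(1 + e^{-0.8906}) = 0.7090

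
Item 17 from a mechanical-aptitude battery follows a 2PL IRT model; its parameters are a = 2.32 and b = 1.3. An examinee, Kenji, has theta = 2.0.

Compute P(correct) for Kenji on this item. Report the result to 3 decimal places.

P(theta) = 1 / (1 + exp(−a(theta − b)))
Exponent: 2.32 × (2.0 − 1.3) = 1.6240
1/(1 + e^{-1.6240}) = 0.8353

0.835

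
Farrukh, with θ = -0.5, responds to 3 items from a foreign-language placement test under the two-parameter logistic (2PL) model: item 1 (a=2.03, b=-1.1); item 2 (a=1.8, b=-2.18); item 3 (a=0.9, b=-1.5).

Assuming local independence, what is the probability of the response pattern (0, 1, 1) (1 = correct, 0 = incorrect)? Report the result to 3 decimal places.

P(θ) = 1 / (1 + exp(−a(θ − b)))
P_1 = 1/(1+e^{-1.2180}) = 0.7717
P_2 = 1/(1+e^{-3.0240}) = 0.9536
P_3 = 1/(1+e^{-0.9000}) = 0.7109
L = (1−P_1) × P_2 × P_3 = 0.2283 × 0.9536 × 0.7109 = 0.15478

0.155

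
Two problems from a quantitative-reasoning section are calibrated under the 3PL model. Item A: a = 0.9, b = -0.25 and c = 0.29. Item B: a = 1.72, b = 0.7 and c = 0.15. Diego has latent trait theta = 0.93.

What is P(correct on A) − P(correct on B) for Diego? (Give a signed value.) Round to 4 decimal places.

P(theta) = c + (1 − c) · 1 / (1 + exp(−a(theta − b)))
P_A = 0.8176
P_B = 0.6580
P_A − P_B = 0.1596

0.1596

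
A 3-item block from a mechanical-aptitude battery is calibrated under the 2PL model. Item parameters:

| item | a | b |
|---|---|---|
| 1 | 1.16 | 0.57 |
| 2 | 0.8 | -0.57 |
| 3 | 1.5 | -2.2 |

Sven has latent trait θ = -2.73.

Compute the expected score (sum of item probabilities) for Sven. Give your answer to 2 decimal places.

0.48

P(θ) = 1 / (1 + exp(−a(θ − b)))
P_1 = 1/(1+e^{3.8280}) = 0.0213
P_2 = 1/(1+e^{1.7280}) = 0.1508
P_3 = 1/(1+e^{0.7950}) = 0.3111
E[score] = 0.0213 + 0.1508 + 0.3111 = 0.4832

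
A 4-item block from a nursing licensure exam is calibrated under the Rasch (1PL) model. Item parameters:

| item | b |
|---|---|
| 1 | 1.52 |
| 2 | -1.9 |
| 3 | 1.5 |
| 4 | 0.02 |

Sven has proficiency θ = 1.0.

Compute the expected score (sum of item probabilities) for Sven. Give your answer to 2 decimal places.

2.43

P(θ) = 1 / (1 + exp(−(θ − b)))
P_1 = 1/(1+e^{0.5200}) = 0.3729
P_2 = 1/(1+e^{-2.9000}) = 0.9478
P_3 = 1/(1+e^{0.5000}) = 0.3775
P_4 = 1/(1+e^{-0.9800}) = 0.7271
E[score] = 0.3729 + 0.9478 + 0.3775 + 0.7271 = 2.4253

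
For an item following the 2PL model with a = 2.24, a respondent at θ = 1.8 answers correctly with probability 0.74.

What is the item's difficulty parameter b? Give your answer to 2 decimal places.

1.33

P(θ) = 1 / (1 + exp(−a(θ − b)))
logit(0.74) = ln(0.74/0.26) = 1.0460
b = θ − logit/(a) = 1.8 − 1.0460/2.2400 = 1.3330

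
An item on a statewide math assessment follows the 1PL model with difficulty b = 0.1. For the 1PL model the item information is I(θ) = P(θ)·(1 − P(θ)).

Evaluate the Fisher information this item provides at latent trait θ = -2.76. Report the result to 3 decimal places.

0.051

P = 1/(1+e^{2.8600}) = 0.0542
P(1−P) = 0.0542 × 0.9458 = 0.0512
I = P(1−P) = 0.05123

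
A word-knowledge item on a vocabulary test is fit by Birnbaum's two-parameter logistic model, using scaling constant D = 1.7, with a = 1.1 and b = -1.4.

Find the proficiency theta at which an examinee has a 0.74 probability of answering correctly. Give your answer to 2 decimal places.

-0.84

P(theta) = 1 / (1 + exp(−D·a(theta − b)))
logit = ln(0.7400/0.2600) = 1.0460
theta = b + logit/(1.7·a) = -1.4 + 1.0460/1.8700 = -0.8407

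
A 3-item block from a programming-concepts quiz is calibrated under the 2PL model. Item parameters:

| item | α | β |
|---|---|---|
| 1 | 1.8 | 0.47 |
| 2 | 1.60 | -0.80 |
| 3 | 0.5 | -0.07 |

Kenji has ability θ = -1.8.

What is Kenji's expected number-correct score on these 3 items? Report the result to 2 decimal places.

0.48

P(θ) = 1 / (1 + exp(−α(θ − β)))
P_1 = 1/(1+e^{4.0860}) = 0.0165
P_2 = 1/(1+e^{1.6000}) = 0.1680
P_3 = 1/(1+e^{0.8650}) = 0.2963
E[score] = 0.0165 + 0.1680 + 0.2963 = 0.4808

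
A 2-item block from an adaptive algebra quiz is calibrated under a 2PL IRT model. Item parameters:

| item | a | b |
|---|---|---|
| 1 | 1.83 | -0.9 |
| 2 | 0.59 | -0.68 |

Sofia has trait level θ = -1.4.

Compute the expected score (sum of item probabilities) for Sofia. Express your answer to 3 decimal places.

0.681

P(θ) = 1 / (1 + exp(−a(θ − b)))
P_1 = 1/(1+e^{0.9150}) = 0.2860
P_2 = 1/(1+e^{0.4248}) = 0.3954
E[score] = 0.2860 + 0.3954 = 0.6813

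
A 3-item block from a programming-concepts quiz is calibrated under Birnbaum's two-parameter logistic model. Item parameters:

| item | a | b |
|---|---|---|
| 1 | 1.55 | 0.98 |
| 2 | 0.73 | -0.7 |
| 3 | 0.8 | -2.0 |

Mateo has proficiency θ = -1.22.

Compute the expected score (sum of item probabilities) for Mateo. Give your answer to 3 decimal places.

P(θ) = 1 / (1 + exp(−a(θ − b)))
P_1 = 1/(1+e^{3.4100}) = 0.0320
P_2 = 1/(1+e^{0.3796}) = 0.4062
P_3 = 1/(1+e^{-0.6240}) = 0.6511
E[score] = 0.0320 + 0.4062 + 0.6511 = 1.0893

1.089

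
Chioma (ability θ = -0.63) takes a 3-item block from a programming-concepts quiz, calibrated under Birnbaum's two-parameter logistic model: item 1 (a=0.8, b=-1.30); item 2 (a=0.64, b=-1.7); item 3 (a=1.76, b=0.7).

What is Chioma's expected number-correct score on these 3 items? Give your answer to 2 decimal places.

1.38

P(θ) = 1 / (1 + exp(−a(θ − b)))
P_1 = 1/(1+e^{-0.5360}) = 0.6309
P_2 = 1/(1+e^{-0.6848}) = 0.6648
P_3 = 1/(1+e^{2.3408}) = 0.0878
E[score] = 0.6309 + 0.6648 + 0.0878 = 1.3835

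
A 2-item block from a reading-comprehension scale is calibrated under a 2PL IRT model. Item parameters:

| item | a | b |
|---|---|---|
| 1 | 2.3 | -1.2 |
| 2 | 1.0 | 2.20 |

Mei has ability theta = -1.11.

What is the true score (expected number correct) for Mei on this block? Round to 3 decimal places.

0.587

P(theta) = 1 / (1 + exp(−a(theta − b)))
P_1 = 1/(1+e^{-0.2070}) = 0.5516
P_2 = 1/(1+e^{3.3100}) = 0.0352
E[score] = 0.5516 + 0.0352 = 0.5868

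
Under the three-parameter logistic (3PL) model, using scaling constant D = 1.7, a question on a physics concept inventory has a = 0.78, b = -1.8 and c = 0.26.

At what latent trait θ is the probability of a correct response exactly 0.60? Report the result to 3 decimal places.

-1.923

P(θ) = c + (1 − c) · 1 / (1 + exp(−D·a(θ − b)))
Remove guessing floor: (0.60 − 0.26)/(1 − 0.26) = 0.4595
logit = ln(0.4595/0.5405) = -0.1625
θ = b + logit/(1.7·a) = -1.8 + (-0.1625)/1.3260 = -1.9226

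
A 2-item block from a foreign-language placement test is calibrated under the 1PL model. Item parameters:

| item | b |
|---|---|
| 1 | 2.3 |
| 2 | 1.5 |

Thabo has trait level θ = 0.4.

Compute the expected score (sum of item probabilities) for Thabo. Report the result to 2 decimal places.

P(θ) = 1 / (1 + exp(−(θ − b)))
P_1 = 1/(1+e^{1.9000}) = 0.1301
P_2 = 1/(1+e^{1.1000}) = 0.2497
E[score] = 0.1301 + 0.2497 = 0.3798

0.38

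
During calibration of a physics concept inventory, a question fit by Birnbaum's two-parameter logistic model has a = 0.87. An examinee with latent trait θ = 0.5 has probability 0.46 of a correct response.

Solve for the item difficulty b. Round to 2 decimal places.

0.68

P(θ) = 1 / (1 + exp(−a(θ − b)))
logit(0.46) = ln(0.46/0.54) = -0.1603
b = θ − logit/(a) = 0.5 − (-0.1603)/0.8700 = 0.6843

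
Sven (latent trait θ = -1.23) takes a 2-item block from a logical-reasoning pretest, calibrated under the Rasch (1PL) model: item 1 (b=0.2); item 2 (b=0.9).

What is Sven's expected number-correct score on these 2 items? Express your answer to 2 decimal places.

0.30

P(θ) = 1 / (1 + exp(−(θ − b)))
P_1 = 1/(1+e^{1.4300}) = 0.1931
P_2 = 1/(1+e^{2.1300}) = 0.1062
E[score] = 0.1931 + 0.1062 = 0.2993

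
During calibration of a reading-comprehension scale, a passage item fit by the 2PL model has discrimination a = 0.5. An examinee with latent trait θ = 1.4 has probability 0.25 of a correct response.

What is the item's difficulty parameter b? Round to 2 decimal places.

P(θ) = 1 / (1 + exp(−a(θ − b)))
logit(0.25) = ln(0.25/0.75) = -1.0986
b = θ − logit/(a) = 1.4 − (-1.0986)/0.5000 = 3.5972

3.60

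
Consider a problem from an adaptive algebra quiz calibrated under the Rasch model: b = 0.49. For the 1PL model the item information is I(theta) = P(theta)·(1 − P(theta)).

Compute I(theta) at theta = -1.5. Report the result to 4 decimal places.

0.1058

P = 1/(1+e^{1.9900}) = 0.1203
P(1−P) = 0.1203 × 0.8797 = 0.1058
I = P(1−P) = 0.10580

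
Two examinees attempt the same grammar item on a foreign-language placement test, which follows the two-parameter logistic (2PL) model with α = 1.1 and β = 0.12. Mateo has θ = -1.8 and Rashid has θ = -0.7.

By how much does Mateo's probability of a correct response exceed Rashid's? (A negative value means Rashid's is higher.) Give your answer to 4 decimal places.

P(θ) = 1 / (1 + exp(−α(θ − β)))
P(Mateo) = 0.1079  [exponent -2.1120]
P(Rashid) = 0.2886  [exponent -0.9020]
Difference = 0.1079 − 0.2886 = -0.1807

-0.1807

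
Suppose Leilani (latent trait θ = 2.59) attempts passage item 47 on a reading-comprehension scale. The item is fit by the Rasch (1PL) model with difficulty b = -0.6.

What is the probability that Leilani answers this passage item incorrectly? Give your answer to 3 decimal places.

P(θ) = 1 / (1 + exp(−(θ − b)))
Exponent: (2.59 − (-0.6)) = 3.1900
1/(1 + e^{-3.1900}) = 0.9605
P = 0.9605
P(incorrect) = 1 − 0.9605 = 0.0395

0.040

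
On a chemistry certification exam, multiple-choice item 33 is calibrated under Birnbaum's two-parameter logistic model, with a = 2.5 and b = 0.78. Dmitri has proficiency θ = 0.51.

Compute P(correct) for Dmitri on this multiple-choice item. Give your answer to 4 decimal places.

0.3374

P(θ) = 1 / (1 + exp(−a(θ − b)))
Exponent: 2.5 × (0.51 − 0.78) = -0.6750
1/(1 + e^{0.6750}) = 0.3374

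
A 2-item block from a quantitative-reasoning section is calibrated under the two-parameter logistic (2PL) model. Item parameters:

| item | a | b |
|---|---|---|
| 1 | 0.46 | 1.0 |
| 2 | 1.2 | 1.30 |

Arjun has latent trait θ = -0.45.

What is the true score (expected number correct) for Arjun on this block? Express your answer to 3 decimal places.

P(θ) = 1 / (1 + exp(−a(θ − b)))
P_1 = 1/(1+e^{0.6670}) = 0.3392
P_2 = 1/(1+e^{2.1000}) = 0.1091
E[score] = 0.3392 + 0.1091 = 0.4483

0.448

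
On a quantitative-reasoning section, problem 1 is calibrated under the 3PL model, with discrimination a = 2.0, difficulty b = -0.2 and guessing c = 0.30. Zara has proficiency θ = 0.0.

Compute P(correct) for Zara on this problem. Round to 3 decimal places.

0.719

P(θ) = c + (1 − c) · 1 / (1 + exp(−a(θ − b)))
Exponent: 2.0 × (0.0 − (-0.2)) = 0.4000
1/(1 + e^{-0.4000}) = 0.5987
P = 0.30 + 0.70 × 0.5987 = 0.7191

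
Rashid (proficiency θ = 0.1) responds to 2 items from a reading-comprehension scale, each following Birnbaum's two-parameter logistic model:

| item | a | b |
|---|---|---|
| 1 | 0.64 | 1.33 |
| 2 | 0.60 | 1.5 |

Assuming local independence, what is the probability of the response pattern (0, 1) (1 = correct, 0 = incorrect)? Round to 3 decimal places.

0.207

P(θ) = 1 / (1 + exp(−a(θ − b)))
P_1 = 1/(1+e^{0.7872}) = 0.3128
P_2 = 1/(1+e^{0.8400}) = 0.3015
L = (1−P_1) × P_2 = 0.6872 × 0.3015 = 0.20722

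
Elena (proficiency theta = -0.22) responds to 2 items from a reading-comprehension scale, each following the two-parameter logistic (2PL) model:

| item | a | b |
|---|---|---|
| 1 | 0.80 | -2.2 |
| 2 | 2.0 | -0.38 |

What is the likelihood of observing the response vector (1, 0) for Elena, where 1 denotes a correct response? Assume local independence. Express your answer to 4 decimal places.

0.3491

P(theta) = 1 / (1 + exp(−a(theta − b)))
P_1 = 1/(1+e^{-1.5840}) = 0.8298
P_2 = 1/(1+e^{-0.3200}) = 0.5793
L = P_1 × (1−P_2) = 0.8298 × 0.4207 = 0.34906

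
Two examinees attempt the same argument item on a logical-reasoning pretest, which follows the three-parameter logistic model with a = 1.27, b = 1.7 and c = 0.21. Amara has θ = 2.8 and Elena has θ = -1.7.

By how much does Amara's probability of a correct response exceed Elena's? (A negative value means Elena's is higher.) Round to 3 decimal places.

P(θ) = c + (1 − c) · 1 / (1 + exp(−a(θ − b)))
P(Amara) = 0.8433  [exponent 1.3970]
P(Elena) = 0.2204  [exponent -4.3180]
Difference = 0.8433 − 0.2204 = 0.6230

0.623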